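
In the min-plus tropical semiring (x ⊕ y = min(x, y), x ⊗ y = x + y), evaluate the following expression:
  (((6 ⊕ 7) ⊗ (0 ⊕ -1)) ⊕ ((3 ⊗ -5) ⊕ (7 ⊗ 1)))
(((6 ⊕ 7) ⊗ (0 ⊕ -1)) ⊕ ((3 ⊗ -5) ⊕ (7 ⊗ 1))) = -2

Expand innermost to outermost. Recall ⊕ takes the minimum of its arguments and ⊗ takes their sum. Working out the expression (((6 ⊕ 7) ⊗ (0 ⊕ -1)) ⊕ ((3 ⊗ -5) ⊕ (7 ⊗ 1))) gives -2.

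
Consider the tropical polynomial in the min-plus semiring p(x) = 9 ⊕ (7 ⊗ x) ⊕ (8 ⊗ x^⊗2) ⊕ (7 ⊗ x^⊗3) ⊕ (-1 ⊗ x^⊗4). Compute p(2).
p(2) = 7

A tropical monomial a ⊗ x^⊗i evaluates to a + i · x. Evaluating each term at x = 2:
  Term 0 contributes 9 + 0 · 2 = 9
  Term 1 contributes 7 + 1 · 2 = 9
  Term 2 contributes 8 + 2 · 2 = 12
  Term 3 contributes 7 + 3 · 2 = 13
  Term 4 contributes -1 + 4 · 2 = 7
p(2) = ⊕ of these = min[9, 9, 12, 13, 7] = 7.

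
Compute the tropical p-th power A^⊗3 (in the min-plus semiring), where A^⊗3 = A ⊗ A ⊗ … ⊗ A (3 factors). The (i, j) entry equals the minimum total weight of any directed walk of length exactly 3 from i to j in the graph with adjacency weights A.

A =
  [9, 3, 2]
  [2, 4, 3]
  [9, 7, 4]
A^⊗3 =
  [9, 8, 7]
  [7, 9, 8]
  [13, 12, 11]

Each entry (A^⊗3)_ij equals the minimum over all length-3 walks i = v_0 → v_1 → … → v_3 = j of Σ_t A[v_t][v_{t+1}]. For example, for (i, j) = (0, 2) we minimise over 9 possible intermediate vertex sequences; the minimum is 7, attained along the walk 0 → 1 → 0 → 2.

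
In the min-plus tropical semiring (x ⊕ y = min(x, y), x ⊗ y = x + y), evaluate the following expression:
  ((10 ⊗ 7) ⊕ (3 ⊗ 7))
((10 ⊗ 7) ⊕ (3 ⊗ 7)) = 10

Expand innermost to outermost. Recall ⊕ takes the minimum of its arguments and ⊗ takes their sum. Working out the expression ((10 ⊗ 7) ⊕ (3 ⊗ 7)) gives 10.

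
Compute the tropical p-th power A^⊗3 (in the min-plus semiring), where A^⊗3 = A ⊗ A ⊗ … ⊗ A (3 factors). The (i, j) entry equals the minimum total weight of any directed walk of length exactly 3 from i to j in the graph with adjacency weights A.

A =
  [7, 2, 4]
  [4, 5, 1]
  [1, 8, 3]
A^⊗3 =
  [4, 7, 6]
  [5, 4, 6]
  [6, 6, 4]

Each entry (A^⊗3)_ij equals the minimum over all length-3 walks i = v_0 → v_1 → … → v_3 = j of Σ_t A[v_t][v_{t+1}]. For example, for (i, j) = (0, 2) we minimise over 9 possible intermediate vertex sequences; the minimum is 6, attained along the walk 0 → 1 → 2 → 2.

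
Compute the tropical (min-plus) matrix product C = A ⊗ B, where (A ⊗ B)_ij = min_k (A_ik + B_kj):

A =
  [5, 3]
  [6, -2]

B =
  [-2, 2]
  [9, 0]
A ⊗ B =
  [3, 3]
  [4, -2]

Apply the min-plus product entry-by-entry:
  C[0][0] = min over k of (A[0][0] + B[0][0] = 5 + -2 = 3, A[0][1] + B[1][0] = 3 + 9 = 12) = 3 (attained at k = 0)
  C[0][1] = min over k of (A[0][0] + B[0][1] = 5 + 2 = 7, A[0][1] + B[1][1] = 3 + 0 = 3) = 3 (attained at k = 1)
  C[1][0] = min over k of (A[1][0] + B[0][0] = 6 + -2 = 4, A[1][1] + B[1][0] = -2 + 9 = 7) = 4 (attained at k = 0)
  C[1][1] = min over k of (A[1][0] + B[0][1] = 6 + 2 = 8, A[1][1] + B[1][1] = -2 + 0 = -2) = -2 (attained at k = 1)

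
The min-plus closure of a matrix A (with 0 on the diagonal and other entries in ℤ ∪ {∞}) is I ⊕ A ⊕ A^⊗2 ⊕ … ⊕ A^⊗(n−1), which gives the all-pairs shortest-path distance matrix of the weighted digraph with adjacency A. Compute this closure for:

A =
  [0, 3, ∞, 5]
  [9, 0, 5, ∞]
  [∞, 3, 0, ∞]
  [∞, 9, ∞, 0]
Closure =
  [0, 3, 8, 5]
  [9, 0, 5, 14]
  [12, 3, 0, 17]
  [18, 9, 14, 0]

This is the Floyd-Warshall all-pairs shortest-path computation. For each intermediate vertex k = 0, 1, …, 3, update dist[i][j] ← min(dist[i][j], dist[i][k] + dist[k][j]). The final matrix gives, for each (i, j), the minimum total weight of any directed path from i to j (possibly empty when i = j).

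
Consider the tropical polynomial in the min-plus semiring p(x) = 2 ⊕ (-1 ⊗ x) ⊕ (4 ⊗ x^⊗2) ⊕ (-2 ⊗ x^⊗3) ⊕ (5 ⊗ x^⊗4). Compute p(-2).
p(-2) = -8

A tropical monomial a ⊗ x^⊗i evaluates to a + i · x. Evaluating each term at x = -2:
  Term 0 contributes 2 + 0 · -2 = 2
  Term 1 contributes -1 + 1 · -2 = -3
  Term 2 contributes 4 + 2 · -2 = 0
  Term 3 contributes -2 + 3 · -2 = -8
  Term 4 contributes 5 + 4 · -2 = -3
p(-2) = ⊕ of these = min[2, -3, 0, -8, -3] = -8.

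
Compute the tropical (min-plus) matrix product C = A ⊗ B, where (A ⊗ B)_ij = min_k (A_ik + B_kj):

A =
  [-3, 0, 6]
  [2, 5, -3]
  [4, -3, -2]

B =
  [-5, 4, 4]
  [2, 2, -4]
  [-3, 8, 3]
A ⊗ B =
  [-8, 1, -4]
  [-6, 5, 0]
  [-5, -1, -7]

Apply the min-plus product entry-by-entry:
  C[0][0] = min over k of (A[0][0] + B[0][0] = -3 + -5 = -8, A[0][1] + B[1][0] = 0 + 2 = 2, A[0][2] + B[2][0] = 6 + -3 = 3) = -8 (attained at k = 0)
  C[0][1] = min over k of (A[0][0] + B[0][1] = -3 + 4 = 1, A[0][1] + B[1][1] = 0 + 2 = 2, A[0][2] + B[2][1] = 6 + 8 = 14) = 1 (attained at k = 0)
  C[0][2] = min over k of (A[0][0] + B[0][2] = -3 + 4 = 1, A[0][1] + B[1][2] = 0 + -4 = -4, A[0][2] + B[2][2] = 6 + 3 = 9) = -4 (attained at k = 1)
  C[1][0] = min over k of (A[1][0] + B[0][0] = 2 + -5 = -3, A[1][1] + B[1][0] = 5 + 2 = 7, A[1][2] + B[2][0] = -3 + -3 = -6) = -6 (attained at k = 2)
  C[1][1] = min over k of (A[1][0] + B[0][1] = 2 + 4 = 6, A[1][1] + B[1][1] = 5 + 2 = 7, A[1][2] + B[2][1] = -3 + 8 = 5) = 5 (attained at k = 2)
  C[1][2] = min over k of (A[1][0] + B[0][2] = 2 + 4 = 6, A[1][1] + B[1][2] = 5 + -4 = 1, A[1][2] + B[2][2] = -3 + 3 = 0) = 0 (attained at k = 2)
  C[2][0] = min over k of (A[2][0] + B[0][0] = 4 + -5 = -1, A[2][1] + B[1][0] = -3 + 2 = -1, A[2][2] + B[2][0] = -2 + -3 = -5) = -5 (attained at k = 2)
  C[2][1] = min over k of (A[2][0] + B[0][1] = 4 + 4 = 8, A[2][1] + B[1][1] = -3 + 2 = -1, A[2][2] + B[2][1] = -2 + 8 = 6) = -1 (attained at k = 1)
  C[2][2] = min over k of (A[2][0] + B[0][2] = 4 + 4 = 8, A[2][1] + B[1][2] = -3 + -4 = -7, A[2][2] + B[2][2] = -2 + 3 = 1) = -7 (attained at k = 1)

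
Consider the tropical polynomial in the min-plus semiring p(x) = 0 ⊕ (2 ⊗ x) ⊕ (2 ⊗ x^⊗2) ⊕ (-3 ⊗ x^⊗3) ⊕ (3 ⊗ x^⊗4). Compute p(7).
p(7) = 0

A tropical monomial a ⊗ x^⊗i evaluates to a + i · x. Evaluating each term at x = 7:
  Term 0 contributes 0 + 0 · 7 = 0
  Term 1 contributes 2 + 1 · 7 = 9
  Term 2 contributes 2 + 2 · 7 = 16
  Term 3 contributes -3 + 3 · 7 = 18
  Term 4 contributes 3 + 4 · 7 = 31
p(7) = ⊕ of these = min[0, 9, 16, 18, 31] = 0.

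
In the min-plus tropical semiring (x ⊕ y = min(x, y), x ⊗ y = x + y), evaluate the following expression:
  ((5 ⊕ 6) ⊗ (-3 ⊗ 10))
((5 ⊕ 6) ⊗ (-3 ⊗ 10)) = 12

Expand innermost to outermost. Recall ⊕ takes the minimum of its arguments and ⊗ takes their sum. Working out the expression ((5 ⊕ 6) ⊗ (-3 ⊗ 10)) gives 12.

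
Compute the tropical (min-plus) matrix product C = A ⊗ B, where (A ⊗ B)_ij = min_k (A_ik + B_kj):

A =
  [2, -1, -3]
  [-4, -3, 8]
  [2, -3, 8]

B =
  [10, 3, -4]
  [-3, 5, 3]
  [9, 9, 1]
A ⊗ B =
  [-4, 4, -2]
  [-6, -1, -8]
  [-6, 2, -2]

Apply the min-plus product entry-by-entry:
  C[0][0] = min over k of (A[0][0] + B[0][0] = 2 + 10 = 12, A[0][1] + B[1][0] = -1 + -3 = -4, A[0][2] + B[2][0] = -3 + 9 = 6) = -4 (attained at k = 1)
  C[0][1] = min over k of (A[0][0] + B[0][1] = 2 + 3 = 5, A[0][1] + B[1][1] = -1 + 5 = 4, A[0][2] + B[2][1] = -3 + 9 = 6) = 4 (attained at k = 1)
  C[0][2] = min over k of (A[0][0] + B[0][2] = 2 + -4 = -2, A[0][1] + B[1][2] = -1 + 3 = 2, A[0][2] + B[2][2] = -3 + 1 = -2) = -2 (attained at k = 0)
  C[1][0] = min over k of (A[1][0] + B[0][0] = -4 + 10 = 6, A[1][1] + B[1][0] = -3 + -3 = -6, A[1][2] + B[2][0] = 8 + 9 = 17) = -6 (attained at k = 1)
  C[1][1] = min over k of (A[1][0] + B[0][1] = -4 + 3 = -1, A[1][1] + B[1][1] = -3 + 5 = 2, A[1][2] + B[2][1] = 8 + 9 = 17) = -1 (attained at k = 0)
  C[1][2] = min over k of (A[1][0] + B[0][2] = -4 + -4 = -8, A[1][1] + B[1][2] = -3 + 3 = 0, A[1][2] + B[2][2] = 8 + 1 = 9) = -8 (attained at k = 0)
  C[2][0] = min over k of (A[2][0] + B[0][0] = 2 + 10 = 12, A[2][1] + B[1][0] = -3 + -3 = -6, A[2][2] + B[2][0] = 8 + 9 = 17) = -6 (attained at k = 1)
  C[2][1] = min over k of (A[2][0] + B[0][1] = 2 + 3 = 5, A[2][1] + B[1][1] = -3 + 5 = 2, A[2][2] + B[2][1] = 8 + 9 = 17) = 2 (attained at k = 1)
  C[2][2] = min over k of (A[2][0] + B[0][2] = 2 + -4 = -2, A[2][1] + B[1][2] = -3 + 3 = 0, A[2][2] + B[2][2] = 8 + 1 = 9) = -2 (attained at k = 0)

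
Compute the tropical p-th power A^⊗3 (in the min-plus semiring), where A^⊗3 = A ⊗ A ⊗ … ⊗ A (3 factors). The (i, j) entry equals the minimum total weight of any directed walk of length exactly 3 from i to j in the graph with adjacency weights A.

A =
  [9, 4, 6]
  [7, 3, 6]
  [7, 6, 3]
A^⊗3 =
  [14, 10, 12]
  [13, 9, 12]
  [13, 12, 9]

Each entry (A^⊗3)_ij equals the minimum over all length-3 walks i = v_0 → v_1 → … → v_3 = j of Σ_t A[v_t][v_{t+1}]. For example, for (i, j) = (0, 2) we minimise over 9 possible intermediate vertex sequences; the minimum is 12, attained along the walk 0 → 2 → 2 → 2.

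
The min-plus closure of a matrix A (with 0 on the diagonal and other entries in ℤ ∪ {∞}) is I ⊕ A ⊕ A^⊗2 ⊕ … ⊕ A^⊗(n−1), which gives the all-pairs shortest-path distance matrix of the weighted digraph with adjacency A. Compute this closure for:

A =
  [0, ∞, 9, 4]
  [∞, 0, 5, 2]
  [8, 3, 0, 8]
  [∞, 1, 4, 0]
Closure =
  [0, 5, 8, 4]
  [13, 0, 5, 2]
  [8, 3, 0, 5]
  [12, 1, 4, 0]

This is the Floyd-Warshall all-pairs shortest-path computation. For each intermediate vertex k = 0, 1, …, 3, update dist[i][j] ← min(dist[i][j], dist[i][k] + dist[k][j]). The final matrix gives, for each (i, j), the minimum total weight of any directed path from i to j (possibly empty when i = j).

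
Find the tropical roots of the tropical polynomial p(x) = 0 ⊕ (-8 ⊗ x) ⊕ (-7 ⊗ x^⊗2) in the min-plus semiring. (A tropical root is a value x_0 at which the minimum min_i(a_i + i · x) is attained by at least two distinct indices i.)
Roots: {-1, 8}

Each tropical root is a break point of the lower envelope of the lines y = a_i + i · x (there are 3 lines, with slopes 0, 1, ..., 2). Only the lines that attain the minimum somewhere contribute to roots; other lines are dominated. Here the surviving (envelope) indices are i = 2, i = 1, i = 0.
Intersections between consecutive envelope lines give the roots: for adjacent envelope indices i < j the intersection is x = (a_i − a_j) / (j − i). Reading off the sorted break points: {-1, 8}.
Verification: at each break x_0, at least two indices attain the minimum of min_i(a_i + i · x_0).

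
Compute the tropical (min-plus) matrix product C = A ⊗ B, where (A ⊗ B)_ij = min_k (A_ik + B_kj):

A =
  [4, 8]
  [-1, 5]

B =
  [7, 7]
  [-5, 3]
A ⊗ B =
  [3, 11]
  [0, 6]

Apply the min-plus product entry-by-entry:
  C[0][0] = min over k of (A[0][0] + B[0][0] = 4 + 7 = 11, A[0][1] + B[1][0] = 8 + -5 = 3) = 3 (attained at k = 1)
  C[0][1] = min over k of (A[0][0] + B[0][1] = 4 + 7 = 11, A[0][1] + B[1][1] = 8 + 3 = 11) = 11 (attained at k = 0)
  C[1][0] = min over k of (A[1][0] + B[0][0] = -1 + 7 = 6, A[1][1] + B[1][0] = 5 + -5 = 0) = 0 (attained at k = 1)
  C[1][1] = min over k of (A[1][0] + B[0][1] = -1 + 7 = 6, A[1][1] + B[1][1] = 5 + 3 = 8) = 6 (attained at k = 0)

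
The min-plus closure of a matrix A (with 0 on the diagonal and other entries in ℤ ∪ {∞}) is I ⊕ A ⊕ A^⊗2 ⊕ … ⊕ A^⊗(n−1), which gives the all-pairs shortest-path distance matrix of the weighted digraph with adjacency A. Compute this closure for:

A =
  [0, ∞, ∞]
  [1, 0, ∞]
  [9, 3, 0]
Closure =
  [0, ∞, ∞]
  [1, 0, ∞]
  [4, 3, 0]

This is the Floyd-Warshall all-pairs shortest-path computation. For each intermediate vertex k = 0, 1, …, 2, update dist[i][j] ← min(dist[i][j], dist[i][k] + dist[k][j]). The final matrix gives, for each (i, j), the minimum total weight of any directed path from i to j (possibly empty when i = j).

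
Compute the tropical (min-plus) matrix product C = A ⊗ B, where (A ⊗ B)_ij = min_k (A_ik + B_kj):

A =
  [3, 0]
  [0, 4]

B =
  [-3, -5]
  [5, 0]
A ⊗ B =
  [0, -2]
  [-3, -5]

Apply the min-plus product entry-by-entry:
  C[0][0] = min over k of (A[0][0] + B[0][0] = 3 + -3 = 0, A[0][1] + B[1][0] = 0 + 5 = 5) = 0 (attained at k = 0)
  C[0][1] = min over k of (A[0][0] + B[0][1] = 3 + -5 = -2, A[0][1] + B[1][1] = 0 + 0 = 0) = -2 (attained at k = 0)
  C[1][0] = min over k of (A[1][0] + B[0][0] = 0 + -3 = -3, A[1][1] + B[1][0] = 4 + 5 = 9) = -3 (attained at k = 0)
  C[1][1] = min over k of (A[1][0] + B[0][1] = 0 + -5 = -5, A[1][1] + B[1][1] = 4 + 0 = 4) = -5 (attained at k = 0)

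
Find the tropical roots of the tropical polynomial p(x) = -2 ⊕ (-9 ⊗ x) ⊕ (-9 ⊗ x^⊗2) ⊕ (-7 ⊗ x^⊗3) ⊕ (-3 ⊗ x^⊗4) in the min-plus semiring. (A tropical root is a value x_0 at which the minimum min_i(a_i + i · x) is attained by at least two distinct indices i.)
Roots: {-4, -2, 0, 7}

Each tropical root is a break point of the lower envelope of the lines y = a_i + i · x (there are 5 lines, with slopes 0, 1, ..., 4). Only the lines that attain the minimum somewhere contribute to roots; other lines are dominated. Here the surviving (envelope) indices are i = 4, i = 3, i = 2, i = 1, i = 0.
Intersections between consecutive envelope lines give the roots: for adjacent envelope indices i < j the intersection is x = (a_i − a_j) / (j − i). Reading off the sorted break points: {-4, -2, 0, 7}.
Verification: at each break x_0, at least two indices attain the minimum of min_i(a_i + i · x_0).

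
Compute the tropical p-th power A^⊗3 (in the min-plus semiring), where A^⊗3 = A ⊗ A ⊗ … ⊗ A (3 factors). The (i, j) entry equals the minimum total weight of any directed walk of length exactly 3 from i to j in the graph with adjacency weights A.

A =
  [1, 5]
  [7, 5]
A^⊗3 =
  [3, 7]
  [9, 13]

Each entry (A^⊗3)_ij equals the minimum over all length-3 walks i = v_0 → v_1 → … → v_3 = j of Σ_t A[v_t][v_{t+1}]. For example, for (i, j) = (0, 1) we minimise over 4 possible intermediate vertex sequences; the minimum is 7, attained along the walk 0 → 0 → 0 → 1.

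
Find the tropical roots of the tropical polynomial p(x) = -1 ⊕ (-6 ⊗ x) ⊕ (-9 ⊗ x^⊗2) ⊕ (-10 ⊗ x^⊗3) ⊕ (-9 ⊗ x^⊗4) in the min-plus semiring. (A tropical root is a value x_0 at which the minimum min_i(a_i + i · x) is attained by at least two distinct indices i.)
Roots: {-1, 1, 3, 5}

Each tropical root is a break point of the lower envelope of the lines y = a_i + i · x (there are 5 lines, with slopes 0, 1, ..., 4). Only the lines that attain the minimum somewhere contribute to roots; other lines are dominated. Here the surviving (envelope) indices are i = 4, i = 3, i = 2, i = 1, i = 0.
Intersections between consecutive envelope lines give the roots: for adjacent envelope indices i < j the intersection is x = (a_i − a_j) / (j − i). Reading off the sorted break points: {-1, 1, 3, 5}.
Verification: at each break x_0, at least two indices attain the minimum of min_i(a_i + i · x_0).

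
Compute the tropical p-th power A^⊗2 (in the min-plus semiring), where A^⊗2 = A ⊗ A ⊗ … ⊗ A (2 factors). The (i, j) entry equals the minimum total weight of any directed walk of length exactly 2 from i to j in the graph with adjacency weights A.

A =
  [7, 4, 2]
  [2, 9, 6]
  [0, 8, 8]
A^⊗2 =
  [2, 10, 9]
  [6, 6, 4]
  [7, 4, 2]

Each entry (A^⊗2)_ij equals the minimum over all length-2 walks i = v_0 → v_1 → … → v_2 = j of Σ_t A[v_t][v_{t+1}]. For example, for (i, j) = (0, 2) we minimise over 3 possible intermediate vertex sequences; the minimum is 9, attained along the walk 0 → 0 → 2.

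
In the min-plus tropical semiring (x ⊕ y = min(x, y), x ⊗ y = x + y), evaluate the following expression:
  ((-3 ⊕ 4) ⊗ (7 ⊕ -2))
((-3 ⊕ 4) ⊗ (7 ⊕ -2)) = -5

Expand innermost to outermost. Recall ⊕ takes the minimum of its arguments and ⊗ takes their sum. Working out the expression ((-3 ⊕ 4) ⊗ (7 ⊕ -2)) gives -5.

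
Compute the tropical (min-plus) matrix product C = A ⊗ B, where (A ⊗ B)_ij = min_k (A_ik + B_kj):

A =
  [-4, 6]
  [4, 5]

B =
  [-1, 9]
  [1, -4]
A ⊗ B =
  [-5, 2]
  [3, 1]

Apply the min-plus product entry-by-entry:
  C[0][0] = min over k of (A[0][0] + B[0][0] = -4 + -1 = -5, A[0][1] + B[1][0] = 6 + 1 = 7) = -5 (attained at k = 0)
  C[0][1] = min over k of (A[0][0] + B[0][1] = -4 + 9 = 5, A[0][1] + B[1][1] = 6 + -4 = 2) = 2 (attained at k = 1)
  C[1][0] = min over k of (A[1][0] + B[0][0] = 4 + -1 = 3, A[1][1] + B[1][0] = 5 + 1 = 6) = 3 (attained at k = 0)
  C[1][1] = min over k of (A[1][0] + B[0][1] = 4 + 9 = 13, A[1][1] + B[1][1] = 5 + -4 = 1) = 1 (attained at k = 1)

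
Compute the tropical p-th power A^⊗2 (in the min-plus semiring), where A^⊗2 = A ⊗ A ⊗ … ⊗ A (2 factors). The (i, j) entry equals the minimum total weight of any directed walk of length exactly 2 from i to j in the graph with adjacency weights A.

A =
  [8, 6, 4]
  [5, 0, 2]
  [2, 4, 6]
A^⊗2 =
  [6, 6, 8]
  [4, 0, 2]
  [8, 4, 6]

Each entry (A^⊗2)_ij equals the minimum over all length-2 walks i = v_0 → v_1 → … → v_2 = j of Σ_t A[v_t][v_{t+1}]. For example, for (i, j) = (0, 2) we minimise over 3 possible intermediate vertex sequences; the minimum is 8, attained along the walk 0 → 1 → 2.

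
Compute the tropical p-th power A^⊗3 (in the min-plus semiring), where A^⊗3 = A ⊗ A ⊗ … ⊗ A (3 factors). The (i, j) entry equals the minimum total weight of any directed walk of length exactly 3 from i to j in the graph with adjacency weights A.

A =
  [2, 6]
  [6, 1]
A^⊗3 =
  [6, 8]
  [8, 3]

Each entry (A^⊗3)_ij equals the minimum over all length-3 walks i = v_0 → v_1 → … → v_3 = j of Σ_t A[v_t][v_{t+1}]. For example, for (i, j) = (0, 1) we minimise over 4 possible intermediate vertex sequences; the minimum is 8, attained along the walk 0 → 1 → 1 → 1.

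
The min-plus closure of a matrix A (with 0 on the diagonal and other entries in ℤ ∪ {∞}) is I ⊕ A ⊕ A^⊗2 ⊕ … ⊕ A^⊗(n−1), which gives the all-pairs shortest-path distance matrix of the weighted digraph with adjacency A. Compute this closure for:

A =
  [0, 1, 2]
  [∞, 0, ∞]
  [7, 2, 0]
Closure =
  [0, 1, 2]
  [∞, 0, ∞]
  [7, 2, 0]

This is the Floyd-Warshall all-pairs shortest-path computation. For each intermediate vertex k = 0, 1, …, 2, update dist[i][j] ← min(dist[i][j], dist[i][k] + dist[k][j]). The final matrix gives, for each (i, j), the minimum total weight of any directed path from i to j (possibly empty when i = j).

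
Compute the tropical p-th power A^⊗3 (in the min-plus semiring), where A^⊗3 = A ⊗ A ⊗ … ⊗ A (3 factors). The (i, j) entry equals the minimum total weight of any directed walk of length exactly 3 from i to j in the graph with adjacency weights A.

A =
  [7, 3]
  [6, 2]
A^⊗3 =
  [11, 7]
  [10, 6]

Each entry (A^⊗3)_ij equals the minimum over all length-3 walks i = v_0 → v_1 → … → v_3 = j of Σ_t A[v_t][v_{t+1}]. For example, for (i, j) = (0, 1) we minimise over 4 possible intermediate vertex sequences; the minimum is 7, attained along the walk 0 → 1 → 1 → 1.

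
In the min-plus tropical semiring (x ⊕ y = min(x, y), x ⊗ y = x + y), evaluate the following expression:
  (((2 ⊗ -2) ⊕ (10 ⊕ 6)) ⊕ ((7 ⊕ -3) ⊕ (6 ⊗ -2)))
(((2 ⊗ -2) ⊕ (10 ⊕ 6)) ⊕ ((7 ⊕ -3) ⊕ (6 ⊗ -2))) = -3

Expand innermost to outermost. Recall ⊕ takes the minimum of its arguments and ⊗ takes their sum. Working out the expression (((2 ⊗ -2) ⊕ (10 ⊕ 6)) ⊕ ((7 ⊕ -3) ⊕ (6 ⊗ -2))) gives -3.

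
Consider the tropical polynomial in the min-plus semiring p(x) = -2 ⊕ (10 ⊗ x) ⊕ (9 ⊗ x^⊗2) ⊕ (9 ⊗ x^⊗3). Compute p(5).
p(5) = -2

A tropical monomial a ⊗ x^⊗i evaluates to a + i · x. Evaluating each term at x = 5:
  Term 0 contributes -2 + 0 · 5 = -2
  Term 1 contributes 10 + 1 · 5 = 15
  Term 2 contributes 9 + 2 · 5 = 19
  Term 3 contributes 9 + 3 · 5 = 24
p(5) = ⊕ of these = min[-2, 15, 19, 24] = -2.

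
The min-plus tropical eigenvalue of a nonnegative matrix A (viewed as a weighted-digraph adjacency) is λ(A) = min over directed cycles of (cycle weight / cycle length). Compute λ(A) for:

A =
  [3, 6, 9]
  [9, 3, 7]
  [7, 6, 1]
λ(A) = 1

Enumerate directed cycles and compute their means (weight / length). Sample:
  cycle 0 → 0: weight = 3, length = 1, mean = 3/1 ≈ 3.000
  cycle 1 → 1: weight = 3, length = 1, mean = 3/1 ≈ 3.000
  cycle 2 → 2: weight = 1, length = 1, mean = 1/1 ≈ 1.000
  cycle 0 → 1 → 0: weight = 15, length = 2, mean = 15/2 ≈ 7.500
  cycle 0 → 2 → 0: weight = 16, length = 2, mean = 16/2 ≈ 8.000
  cycle 1 → 0 → 1: weight = 15, length = 2, mean = 15/2 ≈ 7.500
Minimum mean = 1.000, attained e.g. along the cycle 2 → 2 with weight 1 and length 1. So λ(A) = 1/1 = 1.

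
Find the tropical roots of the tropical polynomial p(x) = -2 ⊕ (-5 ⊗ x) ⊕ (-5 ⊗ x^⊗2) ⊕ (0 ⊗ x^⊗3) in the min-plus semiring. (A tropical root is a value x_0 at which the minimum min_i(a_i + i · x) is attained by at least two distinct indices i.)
Roots: {-5, 0, 3}

Each tropical root is a break point of the lower envelope of the lines y = a_i + i · x (there are 4 lines, with slopes 0, 1, ..., 3). Only the lines that attain the minimum somewhere contribute to roots; other lines are dominated. Here the surviving (envelope) indices are i = 3, i = 2, i = 1, i = 0.
Intersections between consecutive envelope lines give the roots: for adjacent envelope indices i < j the intersection is x = (a_i − a_j) / (j − i). Reading off the sorted break points: {-5, 0, 3}.
Verification: at each break x_0, at least two indices attain the minimum of min_i(a_i + i · x_0).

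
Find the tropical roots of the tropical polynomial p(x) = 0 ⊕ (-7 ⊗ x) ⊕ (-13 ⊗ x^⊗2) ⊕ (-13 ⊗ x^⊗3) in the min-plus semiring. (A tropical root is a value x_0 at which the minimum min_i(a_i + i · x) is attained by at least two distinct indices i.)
Roots: {0, 6, 7}

Each tropical root is a break point of the lower envelope of the lines y = a_i + i · x (there are 4 lines, with slopes 0, 1, ..., 3). Only the lines that attain the minimum somewhere contribute to roots; other lines are dominated. Here the surviving (envelope) indices are i = 3, i = 2, i = 1, i = 0.
Intersections between consecutive envelope lines give the roots: for adjacent envelope indices i < j the intersection is x = (a_i − a_j) / (j − i). Reading off the sorted break points: {0, 6, 7}.
Verification: at each break x_0, at least two indices attain the minimum of min_i(a_i + i · x_0).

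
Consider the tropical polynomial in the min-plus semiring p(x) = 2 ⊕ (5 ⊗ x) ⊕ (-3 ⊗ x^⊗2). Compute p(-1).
p(-1) = -5

A tropical monomial a ⊗ x^⊗i evaluates to a + i · x. Evaluating each term at x = -1:
  Term 0 contributes 2 + 0 · -1 = 2
  Term 1 contributes 5 + 1 · -1 = 4
  Term 2 contributes -3 + 2 · -1 = -5
p(-1) = ⊕ of these = min[2, 4, -5] = -5.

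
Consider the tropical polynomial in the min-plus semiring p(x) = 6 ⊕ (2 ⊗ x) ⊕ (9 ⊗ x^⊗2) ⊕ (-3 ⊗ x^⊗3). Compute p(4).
p(4) = 6

A tropical monomial a ⊗ x^⊗i evaluates to a + i · x. Evaluating each term at x = 4:
  Term 0 contributes 6 + 0 · 4 = 6
  Term 1 contributes 2 + 1 · 4 = 6
  Term 2 contributes 9 + 2 · 4 = 17
  Term 3 contributes -3 + 3 · 4 = 9
p(4) = ⊕ of these = min[6, 6, 17, 9] = 6.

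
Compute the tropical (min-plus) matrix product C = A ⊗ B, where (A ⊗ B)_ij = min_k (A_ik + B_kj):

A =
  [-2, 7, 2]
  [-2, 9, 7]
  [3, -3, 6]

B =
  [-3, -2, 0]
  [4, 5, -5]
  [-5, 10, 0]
A ⊗ B =
  [-5, -4, -2]
  [-5, -4, -2]
  [0, 1, -8]

Apply the min-plus product entry-by-entry:
  C[0][0] = min over k of (A[0][0] + B[0][0] = -2 + -3 = -5, A[0][1] + B[1][0] = 7 + 4 = 11, A[0][2] + B[2][0] = 2 + -5 = -3) = -5 (attained at k = 0)
  C[0][1] = min over k of (A[0][0] + B[0][1] = -2 + -2 = -4, A[0][1] + B[1][1] = 7 + 5 = 12, A[0][2] + B[2][1] = 2 + 10 = 12) = -4 (attained at k = 0)
  C[0][2] = min over k of (A[0][0] + B[0][2] = -2 + 0 = -2, A[0][1] + B[1][2] = 7 + -5 = 2, A[0][2] + B[2][2] = 2 + 0 = 2) = -2 (attained at k = 0)
  C[1][0] = min over k of (A[1][0] + B[0][0] = -2 + -3 = -5, A[1][1] + B[1][0] = 9 + 4 = 13, A[1][2] + B[2][0] = 7 + -5 = 2) = -5 (attained at k = 0)
  C[1][1] = min over k of (A[1][0] + B[0][1] = -2 + -2 = -4, A[1][1] + B[1][1] = 9 + 5 = 14, A[1][2] + B[2][1] = 7 + 10 = 17) = -4 (attained at k = 0)
  C[1][2] = min over k of (A[1][0] + B[0][2] = -2 + 0 = -2, A[1][1] + B[1][2] = 9 + -5 = 4, A[1][2] + B[2][2] = 7 + 0 = 7) = -2 (attained at k = 0)
  C[2][0] = min over k of (A[2][0] + B[0][0] = 3 + -3 = 0, A[2][1] + B[1][0] = -3 + 4 = 1, A[2][2] + B[2][0] = 6 + -5 = 1) = 0 (attained at k = 0)
  C[2][1] = min over k of (A[2][0] + B[0][1] = 3 + -2 = 1, A[2][1] + B[1][1] = -3 + 5 = 2, A[2][2] + B[2][1] = 6 + 10 = 16) = 1 (attained at k = 0)
  C[2][2] = min over k of (A[2][0] + B[0][2] = 3 + 0 = 3, A[2][1] + B[1][2] = -3 + -5 = -8, A[2][2] + B[2][2] = 6 + 0 = 6) = -8 (attained at k = 1)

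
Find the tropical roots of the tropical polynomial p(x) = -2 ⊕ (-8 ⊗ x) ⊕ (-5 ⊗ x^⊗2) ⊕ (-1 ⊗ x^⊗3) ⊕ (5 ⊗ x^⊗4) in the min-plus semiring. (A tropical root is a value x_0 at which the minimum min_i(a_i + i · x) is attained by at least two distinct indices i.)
Roots: {-6, -4, -3, 6}

Each tropical root is a break point of the lower envelope of the lines y = a_i + i · x (there are 5 lines, with slopes 0, 1, ..., 4). Only the lines that attain the minimum somewhere contribute to roots; other lines are dominated. Here the surviving (envelope) indices are i = 4, i = 3, i = 2, i = 1, i = 0.
Intersections between consecutive envelope lines give the roots: for adjacent envelope indices i < j the intersection is x = (a_i − a_j) / (j − i). Reading off the sorted break points: {-6, -4, -3, 6}.
Verification: at each break x_0, at least two indices attain the minimum of min_i(a_i + i · x_0).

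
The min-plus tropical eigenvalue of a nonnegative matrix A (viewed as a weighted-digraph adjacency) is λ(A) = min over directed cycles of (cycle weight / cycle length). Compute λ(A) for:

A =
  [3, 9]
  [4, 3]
λ(A) = 3

Enumerate directed cycles and compute their means (weight / length). Sample:
  cycle 0 → 0: weight = 3, length = 1, mean = 3/1 ≈ 3.000
  cycle 1 → 1: weight = 3, length = 1, mean = 3/1 ≈ 3.000
  cycle 0 → 1 → 0: weight = 13, length = 2, mean = 13/2 ≈ 6.500
  cycle 1 → 0 → 1: weight = 13, length = 2, mean = 13/2 ≈ 6.500
Minimum mean = 3.000, attained e.g. along the cycle 0 → 0 with weight 3 and length 1. So λ(A) = 3/1 = 3.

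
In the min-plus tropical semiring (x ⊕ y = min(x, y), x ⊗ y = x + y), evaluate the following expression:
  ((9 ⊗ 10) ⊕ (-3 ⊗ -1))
((9 ⊗ 10) ⊕ (-3 ⊗ -1)) = -4

Expand innermost to outermost. Recall ⊕ takes the minimum of its arguments and ⊗ takes their sum. Working out the expression ((9 ⊗ 10) ⊕ (-3 ⊗ -1)) gives -4.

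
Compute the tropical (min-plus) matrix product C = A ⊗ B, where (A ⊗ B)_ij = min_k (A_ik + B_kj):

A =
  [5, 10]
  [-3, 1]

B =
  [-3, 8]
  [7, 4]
A ⊗ B =
  [2, 13]
  [-6, 5]

Apply the min-plus product entry-by-entry:
  C[0][0] = min over k of (A[0][0] + B[0][0] = 5 + -3 = 2, A[0][1] + B[1][0] = 10 + 7 = 17) = 2 (attained at k = 0)
  C[0][1] = min over k of (A[0][0] + B[0][1] = 5 + 8 = 13, A[0][1] + B[1][1] = 10 + 4 = 14) = 13 (attained at k = 0)
  C[1][0] = min over k of (A[1][0] + B[0][0] = -3 + -3 = -6, A[1][1] + B[1][0] = 1 + 7 = 8) = -6 (attained at k = 0)
  C[1][1] = min over k of (A[1][0] + B[0][1] = -3 + 8 = 5, A[1][1] + B[1][1] = 1 + 4 = 5) = 5 (attained at k = 0)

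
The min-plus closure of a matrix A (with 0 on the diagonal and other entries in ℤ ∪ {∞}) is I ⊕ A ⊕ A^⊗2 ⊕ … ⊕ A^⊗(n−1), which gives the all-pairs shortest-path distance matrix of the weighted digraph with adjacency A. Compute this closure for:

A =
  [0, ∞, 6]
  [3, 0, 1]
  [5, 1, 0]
Closure =
  [0, 7, 6]
  [3, 0, 1]
  [4, 1, 0]

This is the Floyd-Warshall all-pairs shortest-path computation. For each intermediate vertex k = 0, 1, …, 2, update dist[i][j] ← min(dist[i][j], dist[i][k] + dist[k][j]). The final matrix gives, for each (i, j), the minimum total weight of any directed path from i to j (possibly empty when i = j).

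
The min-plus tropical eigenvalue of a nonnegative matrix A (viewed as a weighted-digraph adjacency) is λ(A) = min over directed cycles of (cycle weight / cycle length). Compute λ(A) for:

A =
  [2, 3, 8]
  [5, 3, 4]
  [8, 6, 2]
λ(A) = 2

Enumerate directed cycles and compute their means (weight / length). Sample:
  cycle 0 → 0: weight = 2, length = 1, mean = 2/1 ≈ 2.000
  cycle 1 → 1: weight = 3, length = 1, mean = 3/1 ≈ 3.000
  cycle 2 → 2: weight = 2, length = 1, mean = 2/1 ≈ 2.000
  cycle 0 → 1 → 0: weight = 8, length = 2, mean = 8/2 ≈ 4.000
  cycle 0 → 2 → 0: weight = 16, length = 2, mean = 16/2 ≈ 8.000
  cycle 1 → 0 → 1: weight = 8, length = 2, mean = 8/2 ≈ 4.000
Minimum mean = 2.000, attained e.g. along the cycle 0 → 0 with weight 2 and length 1. So λ(A) = 2/1 = 2.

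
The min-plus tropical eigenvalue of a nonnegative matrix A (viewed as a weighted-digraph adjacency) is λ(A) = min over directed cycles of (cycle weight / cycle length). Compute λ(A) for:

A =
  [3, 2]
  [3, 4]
λ(A) = 5/2

Enumerate directed cycles and compute their means (weight / length). Sample:
  cycle 0 → 0: weight = 3, length = 1, mean = 3/1 ≈ 3.000
  cycle 1 → 1: weight = 4, length = 1, mean = 4/1 ≈ 4.000
  cycle 0 → 1 → 0: weight = 5, length = 2, mean = 5/2 ≈ 2.500
  cycle 1 → 0 → 1: weight = 5, length = 2, mean = 5/2 ≈ 2.500
Minimum mean = 2.500, attained e.g. along the cycle 0 → 1 → 0 with weight 5 and length 2. So λ(A) = 5/2 = 5/2.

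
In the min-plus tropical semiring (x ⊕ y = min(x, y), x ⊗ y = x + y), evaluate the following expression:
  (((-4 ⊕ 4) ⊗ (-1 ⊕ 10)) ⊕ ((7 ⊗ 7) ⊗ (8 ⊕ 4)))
(((-4 ⊕ 4) ⊗ (-1 ⊕ 10)) ⊕ ((7 ⊗ 7) ⊗ (8 ⊕ 4))) = -5

Expand innermost to outermost. Recall ⊕ takes the minimum of its arguments and ⊗ takes their sum. Working out the expression (((-4 ⊕ 4) ⊗ (-1 ⊕ 10)) ⊕ ((7 ⊗ 7) ⊗ (8 ⊕ 4))) gives -5.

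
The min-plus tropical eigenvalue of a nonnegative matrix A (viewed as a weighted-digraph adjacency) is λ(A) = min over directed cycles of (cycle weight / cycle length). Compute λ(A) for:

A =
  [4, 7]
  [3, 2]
λ(A) = 2

Enumerate directed cycles and compute their means (weight / length). Sample:
  cycle 0 → 0: weight = 4, length = 1, mean = 4/1 ≈ 4.000
  cycle 1 → 1: weight = 2, length = 1, mean = 2/1 ≈ 2.000
  cycle 0 → 1 → 0: weight = 10, length = 2, mean = 10/2 ≈ 5.000
  cycle 1 → 0 → 1: weight = 10, length = 2, mean = 10/2 ≈ 5.000
Minimum mean = 2.000, attained e.g. along the cycle 1 → 1 with weight 2 and length 1. So λ(A) = 2/1 = 2.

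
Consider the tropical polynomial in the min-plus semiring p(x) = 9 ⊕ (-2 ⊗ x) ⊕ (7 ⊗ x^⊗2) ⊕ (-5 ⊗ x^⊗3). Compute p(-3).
p(-3) = -14

A tropical monomial a ⊗ x^⊗i evaluates to a + i · x. Evaluating each term at x = -3:
  Term 0 contributes 9 + 0 · -3 = 9
  Term 1 contributes -2 + 1 · -3 = -5
  Term 2 contributes 7 + 2 · -3 = 1
  Term 3 contributes -5 + 3 · -3 = -14
p(-3) = ⊕ of these = min[9, -5, 1, -14] = -14.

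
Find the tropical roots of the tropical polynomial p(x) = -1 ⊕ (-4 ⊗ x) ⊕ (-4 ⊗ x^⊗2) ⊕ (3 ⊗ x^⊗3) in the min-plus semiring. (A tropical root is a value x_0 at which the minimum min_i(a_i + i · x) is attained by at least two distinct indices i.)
Roots: {-7, 0, 3}

Each tropical root is a break point of the lower envelope of the lines y = a_i + i · x (there are 4 lines, with slopes 0, 1, ..., 3). Only the lines that attain the minimum somewhere contribute to roots; other lines are dominated. Here the surviving (envelope) indices are i = 3, i = 2, i = 1, i = 0.
Intersections between consecutive envelope lines give the roots: for adjacent envelope indices i < j the intersection is x = (a_i − a_j) / (j − i). Reading off the sorted break points: {-7, 0, 3}.
Verification: at each break x_0, at least two indices attain the minimum of min_i(a_i + i · x_0).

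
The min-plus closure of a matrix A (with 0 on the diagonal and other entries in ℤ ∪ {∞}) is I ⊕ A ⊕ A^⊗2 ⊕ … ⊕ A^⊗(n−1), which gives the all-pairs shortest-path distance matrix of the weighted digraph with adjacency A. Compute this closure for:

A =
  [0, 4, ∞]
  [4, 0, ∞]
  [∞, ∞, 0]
Closure =
  [0, 4, ∞]
  [4, 0, ∞]
  [∞, ∞, 0]

This is the Floyd-Warshall all-pairs shortest-path computation. For each intermediate vertex k = 0, 1, …, 2, update dist[i][j] ← min(dist[i][j], dist[i][k] + dist[k][j]). The final matrix gives, for each (i, j), the minimum total weight of any directed path from i to j (possibly empty when i = j).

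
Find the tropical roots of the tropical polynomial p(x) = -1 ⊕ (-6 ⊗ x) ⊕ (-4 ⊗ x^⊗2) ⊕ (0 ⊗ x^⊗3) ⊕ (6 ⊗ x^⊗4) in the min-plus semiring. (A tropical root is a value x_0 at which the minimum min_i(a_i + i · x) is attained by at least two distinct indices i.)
Roots: {-6, -4, -2, 5}

Each tropical root is a break point of the lower envelope of the lines y = a_i + i · x (there are 5 lines, with slopes 0, 1, ..., 4). Only the lines that attain the minimum somewhere contribute to roots; other lines are dominated. Here the surviving (envelope) indices are i = 4, i = 3, i = 2, i = 1, i = 0.
Intersections between consecutive envelope lines give the roots: for adjacent envelope indices i < j the intersection is x = (a_i − a_j) / (j − i). Reading off the sorted break points: {-6, -4, -2, 5}.
Verification: at each break x_0, at least two indices attain the minimum of min_i(a_i + i · x_0).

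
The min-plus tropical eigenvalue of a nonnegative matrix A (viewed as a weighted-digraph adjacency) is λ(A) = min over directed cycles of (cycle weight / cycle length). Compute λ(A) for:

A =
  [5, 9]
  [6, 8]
λ(A) = 5

Enumerate directed cycles and compute their means (weight / length). Sample:
  cycle 0 → 0: weight = 5, length = 1, mean = 5/1 ≈ 5.000
  cycle 1 → 1: weight = 8, length = 1, mean = 8/1 ≈ 8.000
  cycle 0 → 1 → 0: weight = 15, length = 2, mean = 15/2 ≈ 7.500
  cycle 1 → 0 → 1: weight = 15, length = 2, mean = 15/2 ≈ 7.500
Minimum mean = 5.000, attained e.g. along the cycle 0 → 0 with weight 5 and length 1. So λ(A) = 5/1 = 5.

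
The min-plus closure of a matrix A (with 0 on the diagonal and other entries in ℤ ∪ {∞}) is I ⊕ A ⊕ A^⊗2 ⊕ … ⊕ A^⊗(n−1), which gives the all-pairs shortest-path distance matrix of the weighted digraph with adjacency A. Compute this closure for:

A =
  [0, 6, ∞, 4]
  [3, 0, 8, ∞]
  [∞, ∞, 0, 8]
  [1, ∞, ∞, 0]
Closure =
  [0, 6, 14, 4]
  [3, 0, 8, 7]
  [9, 15, 0, 8]
  [1, 7, 15, 0]

This is the Floyd-Warshall all-pairs shortest-path computation. For each intermediate vertex k = 0, 1, …, 3, update dist[i][j] ← min(dist[i][j], dist[i][k] + dist[k][j]). The final matrix gives, for each (i, j), the minimum total weight of any directed path from i to j (possibly empty when i = j).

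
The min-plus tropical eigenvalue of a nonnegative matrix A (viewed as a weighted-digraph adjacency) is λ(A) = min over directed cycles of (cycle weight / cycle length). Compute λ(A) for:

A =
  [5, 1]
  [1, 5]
λ(A) = 1

Enumerate directed cycles and compute their means (weight / length). Sample:
  cycle 0 → 0: weight = 5, length = 1, mean = 5/1 ≈ 5.000
  cycle 1 → 1: weight = 5, length = 1, mean = 5/1 ≈ 5.000
  cycle 0 → 1 → 0: weight = 2, length = 2, mean = 2/2 ≈ 1.000
  cycle 1 → 0 → 1: weight = 2, length = 2, mean = 2/2 ≈ 1.000
Minimum mean = 1.000, attained e.g. along the cycle 0 → 1 → 0 with weight 2 and length 2. So λ(A) = 2/2 = 1.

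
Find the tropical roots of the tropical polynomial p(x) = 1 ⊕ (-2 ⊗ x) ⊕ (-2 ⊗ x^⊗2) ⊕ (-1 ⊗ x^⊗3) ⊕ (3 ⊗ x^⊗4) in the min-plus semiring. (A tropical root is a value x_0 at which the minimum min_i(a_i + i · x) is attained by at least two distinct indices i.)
Roots: {-4, -1, 0, 3}

Each tropical root is a break point of the lower envelope of the lines y = a_i + i · x (there are 5 lines, with slopes 0, 1, ..., 4). Only the lines that attain the minimum somewhere contribute to roots; other lines are dominated. Here the surviving (envelope) indices are i = 4, i = 3, i = 2, i = 1, i = 0.
Intersections between consecutive envelope lines give the roots: for adjacent envelope indices i < j the intersection is x = (a_i − a_j) / (j − i). Reading off the sorted break points: {-4, -1, 0, 3}.
Verification: at each break x_0, at least two indices attain the minimum of min_i(a_i + i · x_0).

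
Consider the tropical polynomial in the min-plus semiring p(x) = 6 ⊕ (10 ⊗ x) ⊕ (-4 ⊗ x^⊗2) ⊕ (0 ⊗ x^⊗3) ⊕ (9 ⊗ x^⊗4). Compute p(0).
p(0) = -4

A tropical monomial a ⊗ x^⊗i evaluates to a + i · x. Evaluating each term at x = 0:
  Term 0 contributes 6 + 0 · 0 = 6
  Term 1 contributes 10 + 1 · 0 = 10
  Term 2 contributes -4 + 2 · 0 = -4
  Term 3 contributes 0 + 3 · 0 = 0
  Term 4 contributes 9 + 4 · 0 = 9
p(0) = ⊕ of these = min[6, 10, -4, 0, 9] = -4.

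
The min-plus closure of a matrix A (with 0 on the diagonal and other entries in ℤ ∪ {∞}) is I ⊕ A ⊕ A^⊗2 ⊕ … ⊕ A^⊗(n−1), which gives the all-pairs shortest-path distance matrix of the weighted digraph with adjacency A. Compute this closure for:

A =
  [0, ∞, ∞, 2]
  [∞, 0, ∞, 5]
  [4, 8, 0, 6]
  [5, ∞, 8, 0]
Closure =
  [0, 18, 10, 2]
  [10, 0, 13, 5]
  [4, 8, 0, 6]
  [5, 16, 8, 0]

This is the Floyd-Warshall all-pairs shortest-path computation. For each intermediate vertex k = 0, 1, …, 3, update dist[i][j] ← min(dist[i][j], dist[i][k] + dist[k][j]). The final matrix gives, for each (i, j), the minimum total weight of any directed path from i to j (possibly empty when i = j).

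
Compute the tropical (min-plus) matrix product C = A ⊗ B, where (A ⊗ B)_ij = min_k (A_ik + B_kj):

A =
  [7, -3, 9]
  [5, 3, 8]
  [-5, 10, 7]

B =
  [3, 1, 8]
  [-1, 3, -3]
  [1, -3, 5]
A ⊗ B =
  [-4, 0, -6]
  [2, 5, 0]
  [-2, -4, 3]

Apply the min-plus product entry-by-entry:
  C[0][0] = min over k of (A[0][0] + B[0][0] = 7 + 3 = 10, A[0][1] + B[1][0] = -3 + -1 = -4, A[0][2] + B[2][0] = 9 + 1 = 10) = -4 (attained at k = 1)
  C[0][1] = min over k of (A[0][0] + B[0][1] = 7 + 1 = 8, A[0][1] + B[1][1] = -3 + 3 = 0, A[0][2] + B[2][1] = 9 + -3 = 6) = 0 (attained at k = 1)
  C[0][2] = min over k of (A[0][0] + B[0][2] = 7 + 8 = 15, A[0][1] + B[1][2] = -3 + -3 = -6, A[0][2] + B[2][2] = 9 + 5 = 14) = -6 (attained at k = 1)
  C[1][0] = min over k of (A[1][0] + B[0][0] = 5 + 3 = 8, A[1][1] + B[1][0] = 3 + -1 = 2, A[1][2] + B[2][0] = 8 + 1 = 9) = 2 (attained at k = 1)
  C[1][1] = min over k of (A[1][0] + B[0][1] = 5 + 1 = 6, A[1][1] + B[1][1] = 3 + 3 = 6, A[1][2] + B[2][1] = 8 + -3 = 5) = 5 (attained at k = 2)
  C[1][2] = min over k of (A[1][0] + B[0][2] = 5 + 8 = 13, A[1][1] + B[1][2] = 3 + -3 = 0, A[1][2] + B[2][2] = 8 + 5 = 13) = 0 (attained at k = 1)
  C[2][0] = min over k of (A[2][0] + B[0][0] = -5 + 3 = -2, A[2][1] + B[1][0] = 10 + -1 = 9, A[2][2] + B[2][0] = 7 + 1 = 8) = -2 (attained at k = 0)
  C[2][1] = min over k of (A[2][0] + B[0][1] = -5 + 1 = -4, A[2][1] + B[1][1] = 10 + 3 = 13, A[2][2] + B[2][1] = 7 + -3 = 4) = -4 (attained at k = 0)
  C[2][2] = min over k of (A[2][0] + B[0][2] = -5 + 8 = 3, A[2][1] + B[1][2] = 10 + -3 = 7, A[2][2] + B[2][2] = 7 + 5 = 12) = 3 (attained at k = 0)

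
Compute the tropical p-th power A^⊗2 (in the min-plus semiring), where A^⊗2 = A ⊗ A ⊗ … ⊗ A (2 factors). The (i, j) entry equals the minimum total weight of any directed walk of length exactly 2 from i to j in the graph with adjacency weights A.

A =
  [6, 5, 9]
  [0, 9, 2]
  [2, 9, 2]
A^⊗2 =
  [5, 11, 7]
  [4, 5, 4]
  [4, 7, 4]

Each entry (A^⊗2)_ij equals the minimum over all length-2 walks i = v_0 → v_1 → … → v_2 = j of Σ_t A[v_t][v_{t+1}]. For example, for (i, j) = (0, 2) we minimise over 3 possible intermediate vertex sequences; the minimum is 7, attained along the walk 0 → 1 → 2.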